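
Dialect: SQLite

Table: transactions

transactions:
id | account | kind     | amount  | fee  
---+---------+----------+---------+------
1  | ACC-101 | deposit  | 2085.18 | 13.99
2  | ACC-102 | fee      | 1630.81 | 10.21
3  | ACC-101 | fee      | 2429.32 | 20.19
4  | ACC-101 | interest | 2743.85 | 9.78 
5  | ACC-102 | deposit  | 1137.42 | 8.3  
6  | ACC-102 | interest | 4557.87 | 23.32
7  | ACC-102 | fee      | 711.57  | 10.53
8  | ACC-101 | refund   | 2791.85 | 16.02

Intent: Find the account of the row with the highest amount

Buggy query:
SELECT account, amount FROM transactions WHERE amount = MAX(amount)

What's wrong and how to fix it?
Bug: MAX(amount) is an aggregate and cannot be used directly in WHERE

Fix: Wrap MAX in a scalar subquery so WHERE compares against a single value

Corrected query:
SELECT account, amount FROM transactions WHERE amount = (SELECT MAX(amount) FROM transactions)

Result:
account | amount 
--------+--------
ACC-102 | 4557.87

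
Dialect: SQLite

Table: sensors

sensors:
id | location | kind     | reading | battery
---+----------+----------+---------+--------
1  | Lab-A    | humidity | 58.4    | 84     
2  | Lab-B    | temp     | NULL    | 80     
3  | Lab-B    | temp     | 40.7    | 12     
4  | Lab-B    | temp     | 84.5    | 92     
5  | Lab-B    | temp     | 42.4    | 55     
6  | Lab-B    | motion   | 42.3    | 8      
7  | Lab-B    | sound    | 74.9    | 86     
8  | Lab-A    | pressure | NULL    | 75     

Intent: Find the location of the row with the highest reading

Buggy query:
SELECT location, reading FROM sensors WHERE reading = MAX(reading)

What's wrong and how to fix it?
Bug: WHERE is evaluated per row; an aggregate over the whole table isn't defined there

Fix: Wrap MAX in a scalar subquery so WHERE compares against a single value

Corrected query:
SELECT location, reading FROM sensors WHERE reading = (SELECT MAX(reading) FROM sensors)

Result:
location | reading
---------+--------
Lab-B    | 84.5   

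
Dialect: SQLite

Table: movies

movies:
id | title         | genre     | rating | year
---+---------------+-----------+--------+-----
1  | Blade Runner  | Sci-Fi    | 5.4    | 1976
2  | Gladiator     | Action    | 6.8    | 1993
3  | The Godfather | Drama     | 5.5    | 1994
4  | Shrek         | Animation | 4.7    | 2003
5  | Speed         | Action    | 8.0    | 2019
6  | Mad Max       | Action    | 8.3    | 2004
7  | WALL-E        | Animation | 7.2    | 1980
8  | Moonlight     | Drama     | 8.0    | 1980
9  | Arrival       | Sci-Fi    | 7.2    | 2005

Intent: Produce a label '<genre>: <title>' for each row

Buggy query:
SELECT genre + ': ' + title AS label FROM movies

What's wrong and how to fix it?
Bug: '+' is numeric addition; on text columns SQLite converts them to 0 instead of concatenating

Fix: Use the || operator for string concatenation

Corrected query:
SELECT genre || ': ' || title AS label FROM movies

Result:
label               
--------------------
Sci-Fi: Blade Runner
Action: Gladiator   
Drama: The Godfather
Animation: Shrek    
Action: Speed       
Action: Mad Max     
Animation: WALL-E   
Drama: Moonlight    
Sci-Fi: Arrival     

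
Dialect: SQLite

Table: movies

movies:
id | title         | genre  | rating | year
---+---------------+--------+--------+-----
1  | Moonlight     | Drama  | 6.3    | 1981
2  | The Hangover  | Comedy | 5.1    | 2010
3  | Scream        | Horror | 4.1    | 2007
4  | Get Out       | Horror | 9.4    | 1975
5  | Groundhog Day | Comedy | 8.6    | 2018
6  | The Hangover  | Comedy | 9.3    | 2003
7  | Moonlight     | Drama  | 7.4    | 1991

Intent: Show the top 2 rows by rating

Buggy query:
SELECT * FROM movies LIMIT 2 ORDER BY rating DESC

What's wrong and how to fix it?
Bug: LIMIT must come after ORDER BY

Fix: Sort with ORDER BY, then apply LIMIT

Corrected query:
SELECT * FROM movies ORDER BY rating DESC LIMIT 2

Result:
id | title        | genre  | rating | year
---+--------------+--------+--------+-----
4  | Get Out      | Horror | 9.4    | 1975
6  | The Hangover | Comedy | 9.3    | 2003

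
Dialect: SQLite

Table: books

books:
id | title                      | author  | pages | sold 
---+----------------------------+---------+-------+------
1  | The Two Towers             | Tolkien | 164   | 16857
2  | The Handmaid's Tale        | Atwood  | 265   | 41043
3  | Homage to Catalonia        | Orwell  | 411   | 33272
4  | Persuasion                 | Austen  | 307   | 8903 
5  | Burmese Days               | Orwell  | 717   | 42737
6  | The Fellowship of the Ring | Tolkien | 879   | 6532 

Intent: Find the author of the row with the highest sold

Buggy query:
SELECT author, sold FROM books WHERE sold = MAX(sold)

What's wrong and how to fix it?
Bug: WHERE is evaluated per row; an aggregate over the whole table isn't defined there

Fix: Wrap MAX in a scalar subquery so WHERE compares against a single value

Corrected query:
SELECT author, sold FROM books WHERE sold = (SELECT MAX(sold) FROM books)

Result:
author | sold 
-------+------
Orwell | 42737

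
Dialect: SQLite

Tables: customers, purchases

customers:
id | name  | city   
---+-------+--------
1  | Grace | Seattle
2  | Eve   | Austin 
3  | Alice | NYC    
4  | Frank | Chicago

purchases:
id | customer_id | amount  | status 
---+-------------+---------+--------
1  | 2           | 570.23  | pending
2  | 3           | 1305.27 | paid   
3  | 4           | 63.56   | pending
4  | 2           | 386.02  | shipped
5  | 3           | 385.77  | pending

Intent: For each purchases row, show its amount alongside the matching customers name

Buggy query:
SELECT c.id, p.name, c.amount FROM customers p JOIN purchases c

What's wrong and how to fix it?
Bug: Missing join condition: each purchases row is matched to all customers rows instead of just its own

Fix: Specify the join condition linking the foreign key to the parent id

Corrected query:
SELECT c.id, p.name, c.amount FROM customers p JOIN purchases c ON c.customer_id = p.id

Result:
id | name  | amount 
---+-------+--------
1  | Eve   | 570.23 
2  | Alice | 1305.27
3  | Frank | 63.56  
4  | Eve   | 386.02 
5  | Alice | 385.77 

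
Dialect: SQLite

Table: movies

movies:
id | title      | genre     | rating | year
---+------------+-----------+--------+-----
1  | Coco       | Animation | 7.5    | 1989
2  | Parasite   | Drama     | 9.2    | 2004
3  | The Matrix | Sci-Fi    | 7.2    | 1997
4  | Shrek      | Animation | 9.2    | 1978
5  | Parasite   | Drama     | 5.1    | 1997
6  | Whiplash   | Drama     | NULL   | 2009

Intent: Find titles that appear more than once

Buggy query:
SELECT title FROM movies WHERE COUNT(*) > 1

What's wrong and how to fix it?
Bug: COUNT(*) is an aggregate and cannot be used in WHERE

Fix: Group first, then use HAVING for the count condition

Corrected query:
SELECT title FROM movies GROUP BY title HAVING COUNT(*) > 1

Result:
title   
--------
Parasite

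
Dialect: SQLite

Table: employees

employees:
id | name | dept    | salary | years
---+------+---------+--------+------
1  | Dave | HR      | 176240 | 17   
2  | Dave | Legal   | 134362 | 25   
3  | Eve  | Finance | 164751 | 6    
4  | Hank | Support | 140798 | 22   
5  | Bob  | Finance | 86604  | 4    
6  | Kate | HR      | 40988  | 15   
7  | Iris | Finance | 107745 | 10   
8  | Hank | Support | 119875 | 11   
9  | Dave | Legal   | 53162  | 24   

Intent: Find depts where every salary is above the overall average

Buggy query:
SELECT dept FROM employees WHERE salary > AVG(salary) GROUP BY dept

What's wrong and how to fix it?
Bug: AVG() is an aggregate; it can't sit directly in WHERE

Fix: Compute the overall average in a scalar subquery and compare each group's MIN against it in HAVING

Corrected query:
SELECT dept FROM employees GROUP BY dept HAVING MIN(salary) > (SELECT AVG(salary) FROM employees)

Result:
dept   
-------
Support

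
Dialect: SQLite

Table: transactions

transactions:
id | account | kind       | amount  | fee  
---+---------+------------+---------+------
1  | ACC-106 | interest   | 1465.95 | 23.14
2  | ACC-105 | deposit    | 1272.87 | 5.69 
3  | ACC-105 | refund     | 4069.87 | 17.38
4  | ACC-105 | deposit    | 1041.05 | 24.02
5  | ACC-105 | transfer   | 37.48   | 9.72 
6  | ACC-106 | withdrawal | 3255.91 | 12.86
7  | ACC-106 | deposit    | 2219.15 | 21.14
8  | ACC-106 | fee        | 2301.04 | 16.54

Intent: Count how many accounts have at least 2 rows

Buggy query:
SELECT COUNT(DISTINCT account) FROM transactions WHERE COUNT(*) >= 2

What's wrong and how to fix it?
Bug: COUNT(*) cannot appear in WHERE; the per-group count doesn't exist yet

Fix: Group first with HAVING COUNT(*) >= 2, then COUNT the resulting groups

Corrected query:
SELECT COUNT(*) FROM (SELECT account FROM transactions GROUP BY account HAVING COUNT(*) >= 2)

Result:
COUNT(*)
--------
2       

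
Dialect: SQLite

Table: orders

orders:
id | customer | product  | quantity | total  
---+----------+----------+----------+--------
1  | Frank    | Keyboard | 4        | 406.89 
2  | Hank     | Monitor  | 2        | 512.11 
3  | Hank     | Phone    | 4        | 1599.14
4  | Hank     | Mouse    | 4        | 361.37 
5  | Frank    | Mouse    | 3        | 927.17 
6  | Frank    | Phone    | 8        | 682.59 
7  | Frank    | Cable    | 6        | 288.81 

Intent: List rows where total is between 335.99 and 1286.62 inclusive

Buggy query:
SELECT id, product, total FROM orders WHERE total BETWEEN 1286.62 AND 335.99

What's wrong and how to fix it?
Bug: The bounds are reversed; BETWEEN a AND b requires a <= b to match anything

Fix: Swap the bounds so the smaller value comes first

Corrected query:
SELECT id, product, total FROM orders WHERE total BETWEEN 335.99 AND 1286.62

Result:
id | product  | total 
---+----------+-------
1  | Keyboard | 406.89
2  | Monitor  | 512.11
4  | Mouse    | 361.37
5  | Mouse    | 927.17
6  | Phone    | 682.59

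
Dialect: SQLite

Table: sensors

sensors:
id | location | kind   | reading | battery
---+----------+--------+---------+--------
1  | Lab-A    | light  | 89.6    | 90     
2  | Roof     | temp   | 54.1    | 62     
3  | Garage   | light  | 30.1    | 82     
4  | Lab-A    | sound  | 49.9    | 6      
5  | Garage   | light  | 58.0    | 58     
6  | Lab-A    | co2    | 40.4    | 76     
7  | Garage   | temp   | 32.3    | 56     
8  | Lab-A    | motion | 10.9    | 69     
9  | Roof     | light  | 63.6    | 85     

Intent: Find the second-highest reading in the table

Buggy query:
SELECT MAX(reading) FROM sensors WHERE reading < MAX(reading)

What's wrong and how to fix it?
Bug: The inner MAX is an aggregate inside WHERE, which is not allowed

Fix: Compute the overall MAX in a subquery, then take MAX of rows below it

Corrected query:
SELECT MAX(reading) FROM sensors WHERE reading < (SELECT MAX(reading) FROM sensors)

Result:
MAX(reading)
------------
63.6        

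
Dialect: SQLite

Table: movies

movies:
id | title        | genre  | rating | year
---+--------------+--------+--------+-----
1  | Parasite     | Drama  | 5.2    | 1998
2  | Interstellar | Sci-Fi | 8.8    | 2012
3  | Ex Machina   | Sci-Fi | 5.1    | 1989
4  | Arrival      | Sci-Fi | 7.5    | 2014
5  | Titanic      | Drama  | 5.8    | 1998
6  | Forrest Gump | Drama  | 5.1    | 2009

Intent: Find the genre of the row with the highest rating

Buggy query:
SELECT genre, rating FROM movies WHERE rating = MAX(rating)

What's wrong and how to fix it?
Bug: MAX(rating) is an aggregate and cannot be used directly in WHERE

Fix: Use a subquery: WHERE rating = (SELECT MAX(rating) FROM movies)

Corrected query:
SELECT genre, rating FROM movies WHERE rating = (SELECT MAX(rating) FROM movies)

Result:
genre  | rating
-------+-------
Sci-Fi | 8.8   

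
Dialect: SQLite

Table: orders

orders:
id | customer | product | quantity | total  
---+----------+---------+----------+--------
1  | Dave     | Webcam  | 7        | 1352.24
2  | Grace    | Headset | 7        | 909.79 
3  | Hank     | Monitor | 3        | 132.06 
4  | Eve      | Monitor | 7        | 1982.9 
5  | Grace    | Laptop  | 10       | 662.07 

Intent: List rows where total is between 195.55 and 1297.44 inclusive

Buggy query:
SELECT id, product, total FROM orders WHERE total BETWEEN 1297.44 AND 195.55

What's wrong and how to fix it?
Bug: BETWEEN expects the lower bound first; with 1297.44 AND 195.55 the range is empty

Fix: Write BETWEEN 195.55 AND 1297.44

Corrected query:
SELECT id, product, total FROM orders WHERE total BETWEEN 195.55 AND 1297.44

Result:
id | product | total 
---+---------+-------
2  | Headset | 909.79
5  | Laptop  | 662.07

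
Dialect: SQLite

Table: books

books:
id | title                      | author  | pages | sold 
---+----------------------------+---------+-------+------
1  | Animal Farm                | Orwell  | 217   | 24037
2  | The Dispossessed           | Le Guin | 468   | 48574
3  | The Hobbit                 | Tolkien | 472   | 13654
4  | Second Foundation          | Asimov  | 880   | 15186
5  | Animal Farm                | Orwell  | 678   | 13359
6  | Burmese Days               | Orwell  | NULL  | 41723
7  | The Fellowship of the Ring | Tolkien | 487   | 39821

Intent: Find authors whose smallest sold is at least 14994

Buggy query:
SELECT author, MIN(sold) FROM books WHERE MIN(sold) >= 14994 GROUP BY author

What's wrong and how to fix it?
Bug: MIN() in WHERE is a misuse of aggregate

Fix: Replace WHERE with HAVING after the GROUP BY

Corrected query:
SELECT author, MIN(sold) FROM books GROUP BY author HAVING MIN(sold) >= 14994

Result:
author  | MIN(sold)
--------+----------
Asimov  | 15186    
Le Guin | 48574    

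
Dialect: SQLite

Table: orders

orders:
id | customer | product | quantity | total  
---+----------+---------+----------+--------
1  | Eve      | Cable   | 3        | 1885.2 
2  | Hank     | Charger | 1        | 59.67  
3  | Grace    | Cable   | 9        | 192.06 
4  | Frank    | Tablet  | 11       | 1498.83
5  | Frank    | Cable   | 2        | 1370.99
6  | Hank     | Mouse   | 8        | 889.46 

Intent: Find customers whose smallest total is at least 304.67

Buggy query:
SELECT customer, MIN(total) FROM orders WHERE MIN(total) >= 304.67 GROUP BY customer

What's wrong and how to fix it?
Bug: Aggregates like MIN are computed per group after WHERE runs

Fix: Use HAVING for the per-group MIN condition

Corrected query:
SELECT customer, MIN(total) FROM orders GROUP BY customer HAVING MIN(total) >= 304.67

Result:
customer | MIN(total)
---------+-----------
Eve      | 1885.2    
Frank    | 1370.99   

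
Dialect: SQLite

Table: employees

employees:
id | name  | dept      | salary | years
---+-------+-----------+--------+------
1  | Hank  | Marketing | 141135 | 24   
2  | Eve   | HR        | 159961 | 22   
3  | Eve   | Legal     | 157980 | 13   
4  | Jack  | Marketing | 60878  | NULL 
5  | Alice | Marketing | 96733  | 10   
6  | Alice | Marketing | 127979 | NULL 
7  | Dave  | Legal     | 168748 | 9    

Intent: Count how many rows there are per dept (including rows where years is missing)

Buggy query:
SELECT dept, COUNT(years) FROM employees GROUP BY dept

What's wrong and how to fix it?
Bug: COUNT(years) skips NULLs, so groups with missing years are undercounted

Fix: Use COUNT(*) to count all rows regardless of NULL

Corrected query:
SELECT dept, COUNT(*) FROM employees GROUP BY dept

Result:
dept      | COUNT(*)
----------+---------
HR        | 1       
Legal     | 2       
Marketing | 4       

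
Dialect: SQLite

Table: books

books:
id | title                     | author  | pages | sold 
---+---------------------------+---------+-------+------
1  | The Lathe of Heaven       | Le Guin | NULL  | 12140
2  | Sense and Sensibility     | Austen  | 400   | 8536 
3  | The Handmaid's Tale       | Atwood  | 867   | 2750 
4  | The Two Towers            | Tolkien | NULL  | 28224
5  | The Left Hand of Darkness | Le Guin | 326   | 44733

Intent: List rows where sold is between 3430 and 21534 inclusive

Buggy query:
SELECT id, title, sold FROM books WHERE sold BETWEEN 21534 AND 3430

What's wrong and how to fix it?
Bug: BETWEEN expects the lower bound first; with 21534 AND 3430 the range is empty

Fix: Write BETWEEN 3430 AND 21534

Corrected query:
SELECT id, title, sold FROM books WHERE sold BETWEEN 3430 AND 21534

Result:
id | title                 | sold 
---+-----------------------+------
1  | The Lathe of Heaven   | 12140
2  | Sense and Sensibility | 8536 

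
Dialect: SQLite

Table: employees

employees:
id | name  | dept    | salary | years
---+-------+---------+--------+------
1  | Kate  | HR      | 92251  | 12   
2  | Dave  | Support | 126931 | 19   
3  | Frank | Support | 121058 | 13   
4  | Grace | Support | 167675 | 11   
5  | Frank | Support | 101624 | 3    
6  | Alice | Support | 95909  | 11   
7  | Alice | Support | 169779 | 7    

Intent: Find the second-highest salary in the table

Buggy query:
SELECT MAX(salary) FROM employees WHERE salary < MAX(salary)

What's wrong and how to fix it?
Bug: MAX(salary) on the right of the comparison is an aggregate-in-WHERE error

Fix: Put the inner MAX in a scalar subquery

Corrected query:
SELECT MAX(salary) FROM employees WHERE salary < (SELECT MAX(salary) FROM employees)

Result:
MAX(salary)
-----------
167675     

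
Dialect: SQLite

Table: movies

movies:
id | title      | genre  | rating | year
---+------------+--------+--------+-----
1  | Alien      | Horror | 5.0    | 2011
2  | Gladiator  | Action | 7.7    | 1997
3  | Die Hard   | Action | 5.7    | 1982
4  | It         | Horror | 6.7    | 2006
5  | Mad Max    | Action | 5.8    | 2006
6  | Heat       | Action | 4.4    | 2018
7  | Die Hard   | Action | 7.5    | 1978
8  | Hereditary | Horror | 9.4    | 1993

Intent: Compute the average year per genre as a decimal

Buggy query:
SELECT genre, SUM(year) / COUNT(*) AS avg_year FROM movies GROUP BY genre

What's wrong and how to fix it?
Bug: SUM(year) and COUNT(*) are both integers; the division truncates the fractional part

Fix: Multiply by 1.0 (or CAST to REAL) to force floating-point division

Corrected query:
SELECT genre, SUM(year) * 1.0 / COUNT(*) AS avg_year FROM movies GROUP BY genre

Result:
genre  | avg_year   
-------+------------
Action | 1996.2     
Horror | 2003.333333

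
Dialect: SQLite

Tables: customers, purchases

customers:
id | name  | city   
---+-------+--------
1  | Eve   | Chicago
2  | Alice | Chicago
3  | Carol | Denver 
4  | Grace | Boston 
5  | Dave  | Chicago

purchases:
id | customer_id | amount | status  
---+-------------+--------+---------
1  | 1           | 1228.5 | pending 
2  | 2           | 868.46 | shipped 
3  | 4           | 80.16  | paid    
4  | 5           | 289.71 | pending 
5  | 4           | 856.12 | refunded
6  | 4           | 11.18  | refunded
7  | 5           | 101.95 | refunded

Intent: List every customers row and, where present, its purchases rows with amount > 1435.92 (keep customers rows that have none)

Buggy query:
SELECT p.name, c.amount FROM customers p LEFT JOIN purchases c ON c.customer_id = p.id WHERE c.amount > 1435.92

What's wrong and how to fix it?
Bug: A WHERE condition on the right-hand table after LEFT JOIN drops unmatched parents

Fix: Put 'c.amount > 1435.92' in the JOIN's ON clause instead of WHERE

Corrected query:
SELECT p.name, c.amount FROM customers p LEFT JOIN purchases c ON c.customer_id = p.id AND c.amount > 1435.92

Result:
name  | amount
------+-------
Eve   | NULL  
Alice | NULL  
Carol | NULL  
Grace | NULL  
Dave  | NULL  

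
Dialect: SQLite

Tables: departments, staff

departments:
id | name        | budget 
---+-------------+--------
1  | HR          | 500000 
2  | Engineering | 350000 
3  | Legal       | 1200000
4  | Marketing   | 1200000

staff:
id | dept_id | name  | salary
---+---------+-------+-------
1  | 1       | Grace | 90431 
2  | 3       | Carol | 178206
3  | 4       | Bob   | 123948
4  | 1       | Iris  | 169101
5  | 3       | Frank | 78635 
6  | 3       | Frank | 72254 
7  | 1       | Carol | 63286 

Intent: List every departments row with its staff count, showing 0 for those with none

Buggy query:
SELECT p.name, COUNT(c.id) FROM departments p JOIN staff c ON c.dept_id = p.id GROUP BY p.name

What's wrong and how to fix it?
Bug: An inner join excludes parents with zero children

Fix: Switch to LEFT JOIN to retain unmatched parent rows

Corrected query:
SELECT p.name, COUNT(c.id) FROM departments p LEFT JOIN staff c ON c.dept_id = p.id GROUP BY p.name

Result:
name        | COUNT(c.id)
------------+------------
Engineering | 0          
HR          | 3          
Legal       | 3          
Marketing   | 1          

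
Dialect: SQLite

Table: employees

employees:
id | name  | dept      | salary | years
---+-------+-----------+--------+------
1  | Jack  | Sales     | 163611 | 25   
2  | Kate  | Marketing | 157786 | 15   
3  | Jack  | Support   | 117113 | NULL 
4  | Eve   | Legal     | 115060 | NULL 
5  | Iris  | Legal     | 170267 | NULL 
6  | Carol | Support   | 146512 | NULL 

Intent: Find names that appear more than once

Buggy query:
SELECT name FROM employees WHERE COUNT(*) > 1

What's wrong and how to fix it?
Bug: WHERE can't reference COUNT(*); aggregates are computed after WHERE

Fix: GROUP BY name, then filter groups with HAVING COUNT(*) > 1

Corrected query:
SELECT name FROM employees GROUP BY name HAVING COUNT(*) > 1

Result:
name
----
Jack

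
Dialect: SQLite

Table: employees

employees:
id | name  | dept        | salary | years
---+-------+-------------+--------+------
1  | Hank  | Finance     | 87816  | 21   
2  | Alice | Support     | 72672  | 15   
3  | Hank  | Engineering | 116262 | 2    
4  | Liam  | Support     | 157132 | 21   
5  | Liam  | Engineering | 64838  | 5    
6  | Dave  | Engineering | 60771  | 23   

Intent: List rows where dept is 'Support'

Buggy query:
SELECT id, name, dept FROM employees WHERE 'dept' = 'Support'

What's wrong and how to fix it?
Bug: 'dept' in single quotes is a string literal, not the column; the comparison is literal-vs-literal and never true

Fix: Reference the column as dept without single quotes

Corrected query:
SELECT id, name, dept FROM employees WHERE dept = 'Support'

Result:
id | name  | dept   
---+-------+--------
2  | Alice | Support
4  | Liam  | Support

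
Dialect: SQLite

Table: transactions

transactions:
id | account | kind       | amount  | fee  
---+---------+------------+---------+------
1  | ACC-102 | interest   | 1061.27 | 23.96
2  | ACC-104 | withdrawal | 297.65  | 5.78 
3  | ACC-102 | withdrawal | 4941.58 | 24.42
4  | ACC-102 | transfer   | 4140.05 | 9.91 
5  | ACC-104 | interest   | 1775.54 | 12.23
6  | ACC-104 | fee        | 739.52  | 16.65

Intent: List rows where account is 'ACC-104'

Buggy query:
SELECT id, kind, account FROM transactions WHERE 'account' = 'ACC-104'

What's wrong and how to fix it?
Bug: Single quotes denote string literals in SQL; the column name is being compared as a constant string

Fix: Reference the column as account without single quotes

Corrected query:
SELECT id, kind, account FROM transactions WHERE account = 'ACC-104'

Result:
id | kind       | account
---+------------+--------
2  | withdrawal | ACC-104
5  | interest   | ACC-104
6  | fee        | ACC-104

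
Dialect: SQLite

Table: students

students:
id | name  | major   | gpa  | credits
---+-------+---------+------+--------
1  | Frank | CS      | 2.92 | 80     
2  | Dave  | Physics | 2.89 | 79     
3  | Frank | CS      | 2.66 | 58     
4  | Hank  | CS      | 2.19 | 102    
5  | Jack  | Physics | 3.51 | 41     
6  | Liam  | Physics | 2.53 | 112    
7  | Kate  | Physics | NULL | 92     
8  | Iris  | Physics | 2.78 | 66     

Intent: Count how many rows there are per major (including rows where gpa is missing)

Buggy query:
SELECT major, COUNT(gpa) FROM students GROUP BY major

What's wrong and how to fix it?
Bug: COUNT(column) counts non-NULL values only; rows with NULL gpa aren't counted

Fix: Replace COUNT(gpa) with COUNT(*)

Corrected query:
SELECT major, COUNT(*) FROM students GROUP BY major

Result:
major   | COUNT(*)
--------+---------
CS      | 3       
Physics | 5       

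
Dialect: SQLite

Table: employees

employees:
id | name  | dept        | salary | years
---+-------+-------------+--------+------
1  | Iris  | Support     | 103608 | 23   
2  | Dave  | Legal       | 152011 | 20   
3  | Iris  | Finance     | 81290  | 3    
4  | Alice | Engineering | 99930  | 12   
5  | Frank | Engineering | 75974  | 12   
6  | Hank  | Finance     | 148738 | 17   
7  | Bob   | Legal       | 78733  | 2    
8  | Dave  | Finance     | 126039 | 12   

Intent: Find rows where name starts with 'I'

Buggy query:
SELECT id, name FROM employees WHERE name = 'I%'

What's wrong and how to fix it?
Bug: Wildcards only work with LIKE; '=' treats '%' as a literal character

Fix: Use LIKE for wildcard pattern matching

Corrected query:
SELECT id, name FROM employees WHERE name LIKE 'I%'

Result:
id | name
---+-----
1  | Iris
3  | Iris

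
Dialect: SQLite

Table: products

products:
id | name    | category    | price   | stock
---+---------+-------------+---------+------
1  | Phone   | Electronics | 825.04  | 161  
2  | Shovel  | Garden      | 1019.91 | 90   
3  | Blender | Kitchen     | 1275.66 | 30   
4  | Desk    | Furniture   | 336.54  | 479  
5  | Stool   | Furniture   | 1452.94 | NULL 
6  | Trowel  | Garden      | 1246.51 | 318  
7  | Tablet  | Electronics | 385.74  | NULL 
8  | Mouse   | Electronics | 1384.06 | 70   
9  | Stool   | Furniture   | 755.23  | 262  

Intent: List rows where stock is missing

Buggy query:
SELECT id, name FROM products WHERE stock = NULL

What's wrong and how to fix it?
Bug: Comparing to NULL with '=' never matches; NULL = NULL is unknown, not true

Fix: Replace '= NULL' with 'IS NULL'

Corrected query:
SELECT id, name FROM products WHERE stock IS NULL

Result:
id | name  
---+-------
5  | Stool 
7  | Tablet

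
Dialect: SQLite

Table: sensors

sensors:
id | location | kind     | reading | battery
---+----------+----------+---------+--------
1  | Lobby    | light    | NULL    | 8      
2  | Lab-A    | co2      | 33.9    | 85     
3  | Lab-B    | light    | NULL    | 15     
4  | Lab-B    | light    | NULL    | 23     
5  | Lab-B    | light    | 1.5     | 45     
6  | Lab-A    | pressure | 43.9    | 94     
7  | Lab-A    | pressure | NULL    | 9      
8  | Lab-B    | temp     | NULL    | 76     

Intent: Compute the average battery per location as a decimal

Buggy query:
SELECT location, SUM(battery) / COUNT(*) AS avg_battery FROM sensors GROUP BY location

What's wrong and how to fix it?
Bug: SUM(battery) and COUNT(*) are both integers; the division truncates the fractional part

Fix: Multiply by 1.0 (or CAST to REAL) to force floating-point division

Corrected query:
SELECT location, SUM(battery) * 1.0 / COUNT(*) AS avg_battery FROM sensors GROUP BY location

Result:
location | avg_battery
---------+------------
Lab-A    | 62.666667  
Lab-B    | 39.75      
Lobby    | 8          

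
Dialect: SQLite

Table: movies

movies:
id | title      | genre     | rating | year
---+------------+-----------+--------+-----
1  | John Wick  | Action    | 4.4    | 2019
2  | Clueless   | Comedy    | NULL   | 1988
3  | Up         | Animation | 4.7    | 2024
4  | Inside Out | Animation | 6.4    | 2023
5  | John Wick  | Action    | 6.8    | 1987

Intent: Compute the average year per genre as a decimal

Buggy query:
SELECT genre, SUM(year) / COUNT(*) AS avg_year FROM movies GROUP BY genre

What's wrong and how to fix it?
Bug: SUM(year) and COUNT(*) are both integers; the division truncates the fractional part

Fix: Multiply by 1.0 (or CAST to REAL) to force floating-point division

Corrected query:
SELECT genre, SUM(year) * 1.0 / COUNT(*) AS avg_year FROM movies GROUP BY genre

Result:
genre     | avg_year
----------+---------
Action    | 2003    
Animation | 2023.5  
Comedy    | 1988    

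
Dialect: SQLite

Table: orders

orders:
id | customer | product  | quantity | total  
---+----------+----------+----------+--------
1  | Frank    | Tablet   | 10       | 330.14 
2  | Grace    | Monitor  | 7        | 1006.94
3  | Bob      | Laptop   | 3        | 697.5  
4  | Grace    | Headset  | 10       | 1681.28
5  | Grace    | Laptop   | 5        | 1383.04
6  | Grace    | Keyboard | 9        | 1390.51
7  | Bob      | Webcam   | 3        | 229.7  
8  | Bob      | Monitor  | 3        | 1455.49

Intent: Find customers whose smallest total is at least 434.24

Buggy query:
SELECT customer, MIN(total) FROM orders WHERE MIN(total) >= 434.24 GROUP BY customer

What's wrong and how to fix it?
Bug: Aggregates like MIN are computed per group after WHERE runs

Fix: Use HAVING for the per-group MIN condition

Corrected query:
SELECT customer, MIN(total) FROM orders GROUP BY customer HAVING MIN(total) >= 434.24

Result:
customer | MIN(total)
---------+-----------
Grace    | 1006.94   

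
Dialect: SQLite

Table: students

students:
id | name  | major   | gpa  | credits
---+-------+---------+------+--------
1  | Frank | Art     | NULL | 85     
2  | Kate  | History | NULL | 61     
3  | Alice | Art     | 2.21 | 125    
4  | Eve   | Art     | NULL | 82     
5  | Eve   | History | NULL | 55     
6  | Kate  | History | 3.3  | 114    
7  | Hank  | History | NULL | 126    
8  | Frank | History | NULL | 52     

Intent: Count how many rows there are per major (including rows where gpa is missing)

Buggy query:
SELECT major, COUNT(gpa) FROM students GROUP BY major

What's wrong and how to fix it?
Bug: COUNT(column) counts non-NULL values only; rows with NULL gpa aren't counted

Fix: Replace COUNT(gpa) with COUNT(*)

Corrected query:
SELECT major, COUNT(*) FROM students GROUP BY major

Result:
major   | COUNT(*)
--------+---------
Art     | 3       
History | 5       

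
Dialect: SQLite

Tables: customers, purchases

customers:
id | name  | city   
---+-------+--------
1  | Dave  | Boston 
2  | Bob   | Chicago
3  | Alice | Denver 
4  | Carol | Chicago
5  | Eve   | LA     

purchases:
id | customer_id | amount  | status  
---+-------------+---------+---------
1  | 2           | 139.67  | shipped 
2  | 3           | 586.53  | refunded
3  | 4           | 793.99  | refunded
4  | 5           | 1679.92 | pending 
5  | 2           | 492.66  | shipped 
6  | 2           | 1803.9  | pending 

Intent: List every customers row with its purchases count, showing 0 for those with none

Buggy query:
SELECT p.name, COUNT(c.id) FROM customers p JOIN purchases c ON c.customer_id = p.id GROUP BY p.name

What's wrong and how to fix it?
Bug: An inner join excludes parents with zero children

Fix: Use LEFT JOIN so parents without children still appear (COUNT(c.id) gives 0)

Corrected query:
SELECT p.name, COUNT(c.id) FROM customers p LEFT JOIN purchases c ON c.customer_id = p.id GROUP BY p.name

Result:
name  | COUNT(c.id)
------+------------
Alice | 1          
Bob   | 3          
Carol | 1          
Dave  | 0          
Eve   | 1          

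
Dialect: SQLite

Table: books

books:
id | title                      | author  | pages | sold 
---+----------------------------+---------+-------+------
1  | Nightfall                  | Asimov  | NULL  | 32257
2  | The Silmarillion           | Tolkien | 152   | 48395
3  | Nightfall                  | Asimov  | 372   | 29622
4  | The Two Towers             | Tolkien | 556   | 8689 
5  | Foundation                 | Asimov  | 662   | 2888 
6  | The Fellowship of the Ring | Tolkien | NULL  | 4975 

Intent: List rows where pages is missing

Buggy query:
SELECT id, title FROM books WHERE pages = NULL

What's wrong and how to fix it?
Bug: Comparing to NULL with '=' never matches; NULL = NULL is unknown, not true

Fix: Use IS NULL to test for NULL

Corrected query:
SELECT id, title FROM books WHERE pages IS NULL

Result:
id | title                     
---+---------------------------
1  | Nightfall                 
6  | The Fellowship of the Ring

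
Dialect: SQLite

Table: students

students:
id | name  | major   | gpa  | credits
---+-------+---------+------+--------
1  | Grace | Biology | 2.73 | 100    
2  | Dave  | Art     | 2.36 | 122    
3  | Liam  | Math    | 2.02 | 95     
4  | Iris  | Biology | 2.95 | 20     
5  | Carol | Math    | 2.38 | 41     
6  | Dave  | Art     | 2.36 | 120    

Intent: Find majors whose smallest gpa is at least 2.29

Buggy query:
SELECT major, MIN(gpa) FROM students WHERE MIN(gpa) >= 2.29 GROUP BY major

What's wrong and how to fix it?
Bug: Aggregates like MIN are computed per group after WHERE runs

Fix: Use HAVING for the per-group MIN condition

Corrected query:
SELECT major, MIN(gpa) FROM students GROUP BY major HAVING MIN(gpa) >= 2.29

Result:
major   | MIN(gpa)
--------+---------
Art     | 2.36    
Biology | 2.73    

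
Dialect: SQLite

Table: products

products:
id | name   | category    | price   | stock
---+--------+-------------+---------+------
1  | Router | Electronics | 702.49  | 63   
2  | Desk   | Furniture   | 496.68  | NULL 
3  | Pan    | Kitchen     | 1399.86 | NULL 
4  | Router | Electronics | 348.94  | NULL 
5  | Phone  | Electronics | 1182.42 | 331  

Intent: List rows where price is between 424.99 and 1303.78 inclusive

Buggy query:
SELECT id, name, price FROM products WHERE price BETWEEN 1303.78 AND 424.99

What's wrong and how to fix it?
Bug: BETWEEN expects the lower bound first; with 1303.78 AND 424.99 the range is empty

Fix: Swap the bounds so the smaller value comes first

Corrected query:
SELECT id, name, price FROM products WHERE price BETWEEN 424.99 AND 1303.78

Result:
id | name   | price  
---+--------+--------
1  | Router | 702.49 
2  | Desk   | 496.68 
5  | Phone  | 1182.42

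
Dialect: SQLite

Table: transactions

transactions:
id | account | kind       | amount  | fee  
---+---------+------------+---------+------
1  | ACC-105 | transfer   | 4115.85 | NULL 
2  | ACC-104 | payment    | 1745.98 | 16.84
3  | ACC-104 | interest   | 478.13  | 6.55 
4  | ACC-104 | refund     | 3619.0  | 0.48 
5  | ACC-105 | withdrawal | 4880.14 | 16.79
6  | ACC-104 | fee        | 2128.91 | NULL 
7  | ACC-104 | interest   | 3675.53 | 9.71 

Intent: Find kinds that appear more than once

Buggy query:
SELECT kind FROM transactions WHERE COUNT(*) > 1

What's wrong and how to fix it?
Bug: COUNT(*) is an aggregate and cannot be used in WHERE

Fix: Group first, then use HAVING for the count condition

Corrected query:
SELECT kind FROM transactions GROUP BY kind HAVING COUNT(*) > 1

Result:
kind    
--------
interest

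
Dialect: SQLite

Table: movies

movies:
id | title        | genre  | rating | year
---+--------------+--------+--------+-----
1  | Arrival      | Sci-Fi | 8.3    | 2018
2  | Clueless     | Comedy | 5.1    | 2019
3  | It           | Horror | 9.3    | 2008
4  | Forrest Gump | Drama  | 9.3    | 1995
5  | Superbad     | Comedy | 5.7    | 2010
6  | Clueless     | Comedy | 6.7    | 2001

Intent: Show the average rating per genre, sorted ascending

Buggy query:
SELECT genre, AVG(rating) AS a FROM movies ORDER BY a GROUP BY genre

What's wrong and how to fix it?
Bug: GROUP BY must precede ORDER BY

Fix: Reorder: SELECT … FROM … GROUP BY … ORDER BY …

Corrected query:
SELECT genre, AVG(rating) AS a FROM movies GROUP BY genre ORDER BY a

Result:
genre  | a       
-------+---------
Comedy | 5.833333
Sci-Fi | 8.3     
Drama  | 9.3     
Horror | 9.3     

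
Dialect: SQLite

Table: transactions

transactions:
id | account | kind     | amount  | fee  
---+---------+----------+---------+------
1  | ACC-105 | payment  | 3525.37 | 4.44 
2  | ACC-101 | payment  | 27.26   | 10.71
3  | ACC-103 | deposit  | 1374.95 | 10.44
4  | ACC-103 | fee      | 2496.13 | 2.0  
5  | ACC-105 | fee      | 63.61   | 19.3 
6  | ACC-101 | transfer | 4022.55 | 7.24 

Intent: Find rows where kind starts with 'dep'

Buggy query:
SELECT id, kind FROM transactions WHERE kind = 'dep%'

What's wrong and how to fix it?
Bug: '=' compares the literal string including the % character; pattern matching needs LIKE

Fix: Replace '=' with LIKE so 'dep%' is treated as a pattern

Corrected query:
SELECT id, kind FROM transactions WHERE kind LIKE 'dep%'

Result:
id | kind   
---+--------
3  | deposit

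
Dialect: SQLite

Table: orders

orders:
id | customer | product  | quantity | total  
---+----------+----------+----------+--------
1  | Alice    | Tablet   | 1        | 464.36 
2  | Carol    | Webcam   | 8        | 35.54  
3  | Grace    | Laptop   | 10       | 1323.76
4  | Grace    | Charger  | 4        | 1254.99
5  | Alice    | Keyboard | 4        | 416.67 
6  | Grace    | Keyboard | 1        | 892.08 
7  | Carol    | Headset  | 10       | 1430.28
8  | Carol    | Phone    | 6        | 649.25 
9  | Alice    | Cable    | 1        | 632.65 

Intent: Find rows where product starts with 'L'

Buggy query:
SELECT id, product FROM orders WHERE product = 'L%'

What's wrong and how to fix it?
Bug: Wildcards only work with LIKE; '=' treats '%' as a literal character

Fix: Use LIKE for wildcard pattern matching

Corrected query:
SELECT id, product FROM orders WHERE product LIKE 'L%'

Result:
id | product
---+--------
3  | Laptop 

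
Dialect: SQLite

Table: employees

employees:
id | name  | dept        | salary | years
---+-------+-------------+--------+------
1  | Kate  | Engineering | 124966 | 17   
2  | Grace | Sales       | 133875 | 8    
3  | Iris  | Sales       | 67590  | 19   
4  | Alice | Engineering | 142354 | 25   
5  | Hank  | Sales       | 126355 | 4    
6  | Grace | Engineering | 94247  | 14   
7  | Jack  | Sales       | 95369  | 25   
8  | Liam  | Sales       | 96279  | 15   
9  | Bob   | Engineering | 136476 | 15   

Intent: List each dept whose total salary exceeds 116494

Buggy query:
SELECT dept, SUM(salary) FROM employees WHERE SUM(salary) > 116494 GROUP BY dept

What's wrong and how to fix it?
Bug: SUM(salary) is an aggregate, but WHERE filters rows before aggregation

Fix: Move the aggregate condition to a HAVING clause

Corrected query:
SELECT dept, SUM(salary) FROM employees GROUP BY dept HAVING SUM(salary) > 116494

Result:
dept        | SUM(salary)
------------+------------
Engineering | 498043     
Sales       | 519468     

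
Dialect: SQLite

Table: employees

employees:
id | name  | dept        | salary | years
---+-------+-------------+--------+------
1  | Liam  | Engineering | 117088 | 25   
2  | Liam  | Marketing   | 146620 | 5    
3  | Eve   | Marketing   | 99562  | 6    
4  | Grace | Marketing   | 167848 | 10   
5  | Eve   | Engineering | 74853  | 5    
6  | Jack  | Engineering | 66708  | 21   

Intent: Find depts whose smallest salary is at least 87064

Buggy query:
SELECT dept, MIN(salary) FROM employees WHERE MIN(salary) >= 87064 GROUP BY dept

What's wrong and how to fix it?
Bug: MIN() in WHERE is a misuse of aggregate

Fix: Use HAVING for the per-group MIN condition

Corrected query:
SELECT dept, MIN(salary) FROM employees GROUP BY dept HAVING MIN(salary) >= 87064

Result:
dept      | MIN(salary)
----------+------------
Marketing | 99562      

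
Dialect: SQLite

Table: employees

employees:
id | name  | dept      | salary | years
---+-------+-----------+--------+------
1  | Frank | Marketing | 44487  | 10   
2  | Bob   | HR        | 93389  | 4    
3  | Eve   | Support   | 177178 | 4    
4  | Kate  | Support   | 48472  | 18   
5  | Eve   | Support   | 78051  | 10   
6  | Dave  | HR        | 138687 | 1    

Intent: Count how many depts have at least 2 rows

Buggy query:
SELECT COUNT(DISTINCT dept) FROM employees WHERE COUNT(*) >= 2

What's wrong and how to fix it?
Bug: WHERE filters individual rows, not groups, so a group-level COUNT is invalid there

Fix: Group first with HAVING COUNT(*) >= 2, then COUNT the resulting groups

Corrected query:
SELECT COUNT(*) FROM (SELECT dept FROM employees GROUP BY dept HAVING COUNT(*) >= 2)

Result:
COUNT(*)
--------
2       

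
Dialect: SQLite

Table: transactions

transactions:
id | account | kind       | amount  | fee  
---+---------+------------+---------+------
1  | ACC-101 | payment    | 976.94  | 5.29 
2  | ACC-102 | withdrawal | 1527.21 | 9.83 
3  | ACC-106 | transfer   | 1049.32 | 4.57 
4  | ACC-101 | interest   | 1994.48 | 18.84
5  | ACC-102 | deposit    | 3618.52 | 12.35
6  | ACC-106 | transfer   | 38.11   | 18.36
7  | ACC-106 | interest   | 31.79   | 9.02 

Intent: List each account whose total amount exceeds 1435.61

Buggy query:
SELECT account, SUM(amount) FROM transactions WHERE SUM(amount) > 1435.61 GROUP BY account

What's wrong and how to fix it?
Bug: Aggregate functions cannot appear in a WHERE clause

Fix: Use HAVING (which filters groups after aggregation) instead of WHERE

Corrected query:
SELECT account, SUM(amount) FROM transactions GROUP BY account HAVING SUM(amount) > 1435.61

Result:
account | SUM(amount)
--------+------------
ACC-101 | 2971.42    
ACC-102 | 5145.73    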